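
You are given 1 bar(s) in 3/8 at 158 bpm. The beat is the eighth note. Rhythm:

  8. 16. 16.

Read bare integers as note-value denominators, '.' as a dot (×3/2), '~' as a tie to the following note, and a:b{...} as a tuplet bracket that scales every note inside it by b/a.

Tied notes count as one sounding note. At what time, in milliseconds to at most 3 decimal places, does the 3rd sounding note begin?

note 3 onset = 9/4b = 854.43ms

1. 0.0ms @ 0 + 569.62ms (3/2)
2. 569.62ms @ 3/2 + 284.81ms (3/4)
3. 854.43ms @ 9/4 + 284.81ms (3/4)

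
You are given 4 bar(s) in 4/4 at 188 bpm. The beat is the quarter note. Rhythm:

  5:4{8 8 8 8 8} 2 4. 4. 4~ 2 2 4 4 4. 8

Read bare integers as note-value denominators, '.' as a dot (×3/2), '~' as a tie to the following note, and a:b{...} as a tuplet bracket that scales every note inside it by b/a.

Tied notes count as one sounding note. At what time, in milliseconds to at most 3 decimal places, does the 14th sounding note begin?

1. 0.0ms @ 0 + 127.66ms (2/5)
2. 127.66ms @ 2/5 + 127.66ms (2/5)
3. 255.319ms @ 4/5 + 127.66ms (2/5)
4. 382.979ms @ 6/5 + 127.66ms (2/5)
5. 510.638ms @ 8/5 + 127.66ms (2/5)
6. 638.298ms @ 2 + 638.298ms (2)
7. 1276.596ms @ 4 + 478.723ms (3/2)
8. 1755.319ms @ 11/2 + 478.723ms (3/2)
9. 2234.043ms @ 7 + 957.447ms (3)
10. 3191.489ms @ 10 + 638.298ms (2)
11. 3829.787ms @ 12 + 319.149ms (1)
12. 4148.936ms @ 13 + 319.149ms (1)
13. 4468.085ms @ 14 + 478.723ms (3/2)
14. 4946.809ms @ 31/2 + 159.574ms (1/2)

note 14 onset = 31/2b = 4946.809ms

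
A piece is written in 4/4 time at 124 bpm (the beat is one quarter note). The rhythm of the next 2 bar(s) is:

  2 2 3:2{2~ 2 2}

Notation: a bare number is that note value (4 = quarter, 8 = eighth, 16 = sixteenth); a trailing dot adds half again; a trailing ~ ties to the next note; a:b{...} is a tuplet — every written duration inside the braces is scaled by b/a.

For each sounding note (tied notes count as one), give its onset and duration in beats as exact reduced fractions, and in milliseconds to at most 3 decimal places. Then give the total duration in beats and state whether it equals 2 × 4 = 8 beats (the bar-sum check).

1) 0.0ms=0b +967.742ms=2b
2) 967.742ms=2b +967.742ms=2b
3) 1935.484ms=4b +1290.323ms=8/3b
4) 3225.806ms=20/3b +645.161ms=4/3b
Σ=8b of 8 (124bpm 4/4) — PASS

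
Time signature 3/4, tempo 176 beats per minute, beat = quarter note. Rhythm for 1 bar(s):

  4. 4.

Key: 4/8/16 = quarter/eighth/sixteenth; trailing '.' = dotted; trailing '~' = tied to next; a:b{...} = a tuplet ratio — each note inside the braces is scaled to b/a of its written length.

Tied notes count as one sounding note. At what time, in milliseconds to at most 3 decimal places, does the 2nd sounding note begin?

1. 0.0ms @ 0 + 511.364ms (3/2)
2. 511.364ms @ 3/2 + 511.364ms (3/2)

note 2 onset = 3/2b = 511.364ms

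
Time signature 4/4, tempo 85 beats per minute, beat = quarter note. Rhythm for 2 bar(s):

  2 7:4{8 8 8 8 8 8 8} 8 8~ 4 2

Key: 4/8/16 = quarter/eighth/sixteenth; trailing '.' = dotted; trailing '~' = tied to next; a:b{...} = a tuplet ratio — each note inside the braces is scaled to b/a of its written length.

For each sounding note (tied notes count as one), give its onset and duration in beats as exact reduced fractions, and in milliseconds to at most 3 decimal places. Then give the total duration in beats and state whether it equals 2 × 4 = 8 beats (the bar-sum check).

1) 0.0ms=0b +1411.765ms=2b
2) 1411.765ms=2b +201.681ms=2/7b
3) 1613.445ms=16/7b +201.681ms=2/7b
4) 1815.126ms=18/7b +201.681ms=2/7b
5) 2016.807ms=20/7b +201.681ms=2/7b
6) 2218.487ms=22/7b +201.681ms=2/7b
7) 2420.168ms=24/7b +201.681ms=2/7b
8) 2621.849ms=26/7b +201.681ms=2/7b
9) 2823.529ms=4b +352.941ms=1/2b
10) 3176.471ms=9/2b +1058.824ms=3/2b
11) 4235.294ms=6b +1411.765ms=2b
Σ=8b of 8 (85bpm 4/4) — PASS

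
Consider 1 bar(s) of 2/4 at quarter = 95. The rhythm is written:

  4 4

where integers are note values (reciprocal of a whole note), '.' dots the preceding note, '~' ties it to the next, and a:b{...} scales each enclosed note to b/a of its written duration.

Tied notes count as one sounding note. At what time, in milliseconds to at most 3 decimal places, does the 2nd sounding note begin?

1. 0.0ms @ 0 + 631.579ms (1)
2. 631.579ms @ 1 + 631.579ms (1)

note 2 onset = 1b = 631.579ms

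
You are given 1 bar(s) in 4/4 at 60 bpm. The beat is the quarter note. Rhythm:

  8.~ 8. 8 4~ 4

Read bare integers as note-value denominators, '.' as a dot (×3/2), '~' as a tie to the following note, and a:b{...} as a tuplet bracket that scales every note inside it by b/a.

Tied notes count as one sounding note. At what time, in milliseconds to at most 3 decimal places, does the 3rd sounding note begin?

note 3 onset = 2b = 2000.0ms

1. 0.0ms @ 0 + 1500.0ms (3/2)
2. 1500.0ms @ 3/2 + 500.0ms (1/2)
3. 2000.0ms @ 2 + 2000.0ms (2)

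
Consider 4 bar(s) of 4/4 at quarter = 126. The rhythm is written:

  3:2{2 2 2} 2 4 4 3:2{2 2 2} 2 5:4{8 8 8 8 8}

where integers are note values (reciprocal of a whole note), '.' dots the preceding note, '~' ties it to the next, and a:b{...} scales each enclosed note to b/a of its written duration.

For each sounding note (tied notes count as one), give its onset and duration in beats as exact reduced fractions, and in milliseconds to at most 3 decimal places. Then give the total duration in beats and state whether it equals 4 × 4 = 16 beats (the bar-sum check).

1) 0.0ms=0b +634.921ms=4/3b
2) 634.921ms=4/3b +634.921ms=4/3b
3) 1269.841ms=8/3b +634.921ms=4/3b
4) 1904.762ms=4b +952.381ms=2b
5) 2857.143ms=6b +476.19ms=1b
6) 3333.333ms=7b +476.19ms=1b
7) 3809.524ms=8b +634.921ms=4/3b
8) 4444.444ms=28/3b +634.921ms=4/3b
9) 5079.365ms=32/3b +634.921ms=4/3b
10) 5714.286ms=12b +952.381ms=2b
11) 6666.667ms=14b +190.476ms=2/5b
12) 6857.143ms=72/5b +190.476ms=2/5b
13) 7047.619ms=74/5b +190.476ms=2/5b
14) 7238.095ms=76/5b +190.476ms=2/5b
15) 7428.571ms=78/5b +190.476ms=2/5b
Σ=16b of 16 (126bpm 4/4) — PASS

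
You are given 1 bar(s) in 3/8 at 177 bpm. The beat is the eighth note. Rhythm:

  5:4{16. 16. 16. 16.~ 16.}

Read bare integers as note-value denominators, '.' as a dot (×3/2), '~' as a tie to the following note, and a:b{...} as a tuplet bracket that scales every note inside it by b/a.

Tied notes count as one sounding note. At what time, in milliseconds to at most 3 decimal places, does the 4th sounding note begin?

note 4 onset = 9/5b = 610.169ms

1. 0.0ms @ 0 + 203.39ms (3/5)
2. 203.39ms @ 3/5 + 203.39ms (3/5)
3. 406.78ms @ 6/5 + 203.39ms (3/5)
4. 610.169ms @ 9/5 + 406.78ms (6/5)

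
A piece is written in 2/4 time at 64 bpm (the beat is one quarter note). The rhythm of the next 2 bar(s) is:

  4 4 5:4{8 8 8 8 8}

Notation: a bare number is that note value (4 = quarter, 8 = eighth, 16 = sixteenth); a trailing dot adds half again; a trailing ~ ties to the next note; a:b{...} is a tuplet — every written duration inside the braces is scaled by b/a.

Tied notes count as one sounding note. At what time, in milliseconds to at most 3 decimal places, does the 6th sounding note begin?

1. 0.0ms @ 0 + 937.5ms (1)
2. 937.5ms @ 1 + 937.5ms (1)
3. 1875.0ms @ 2 + 375.0ms (2/5)
4. 2250.0ms @ 12/5 + 375.0ms (2/5)
5. 2625.0ms @ 14/5 + 375.0ms (2/5)
6. 3000.0ms @ 16/5 + 375.0ms (2/5)
7. 3375.0ms @ 18/5 + 375.0ms (2/5)

note 6 onset = 16/5b = 3000.0ms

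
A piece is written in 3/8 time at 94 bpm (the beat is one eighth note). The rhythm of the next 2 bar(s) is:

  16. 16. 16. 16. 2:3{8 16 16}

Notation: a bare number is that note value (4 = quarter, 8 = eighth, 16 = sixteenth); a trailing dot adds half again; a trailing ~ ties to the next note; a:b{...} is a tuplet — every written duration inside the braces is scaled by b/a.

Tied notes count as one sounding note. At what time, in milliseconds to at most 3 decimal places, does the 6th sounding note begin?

note 6 onset = 9/2b = 2872.34ms

1. 0.0ms @ 0 + 478.723ms (3/4)
2. 478.723ms @ 3/4 + 478.723ms (3/4)
3. 957.447ms @ 3/2 + 478.723ms (3/4)
4. 1436.17ms @ 9/4 + 478.723ms (3/4)
5. 1914.894ms @ 3 + 957.447ms (3/2)
6. 2872.34ms @ 9/2 + 478.723ms (3/4)
7. 3351.064ms @ 21/4 + 478.723ms (3/4)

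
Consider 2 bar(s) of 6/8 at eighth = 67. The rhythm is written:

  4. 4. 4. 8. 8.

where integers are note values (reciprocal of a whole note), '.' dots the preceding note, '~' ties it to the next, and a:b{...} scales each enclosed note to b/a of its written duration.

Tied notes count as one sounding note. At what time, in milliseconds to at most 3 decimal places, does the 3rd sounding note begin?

1. 0.0ms @ 0 + 2686.567ms (3)
2. 2686.567ms @ 3 + 2686.567ms (3)
3. 5373.134ms @ 6 + 2686.567ms (3)
4. 8059.701ms @ 9 + 1343.284ms (3/2)
5. 9402.985ms @ 21/2 + 1343.284ms (3/2)

note 3 onset = 6b = 5373.134ms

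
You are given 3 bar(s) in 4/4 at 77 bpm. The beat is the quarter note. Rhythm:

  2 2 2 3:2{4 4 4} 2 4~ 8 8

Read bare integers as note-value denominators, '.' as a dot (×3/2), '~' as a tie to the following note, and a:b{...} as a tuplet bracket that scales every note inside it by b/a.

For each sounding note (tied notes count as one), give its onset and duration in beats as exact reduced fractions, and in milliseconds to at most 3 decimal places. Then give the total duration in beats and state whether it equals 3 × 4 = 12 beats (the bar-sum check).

1) 0.0ms=0b +1558.442ms=2b
2) 1558.442ms=2b +1558.442ms=2b
3) 3116.883ms=4b +1558.442ms=2b
4) 4675.325ms=6b +519.481ms=2/3b
5) 5194.805ms=20/3b +519.481ms=2/3b
6) 5714.286ms=22/3b +519.481ms=2/3b
7) 6233.766ms=8b +1558.442ms=2b
8) 7792.208ms=10b +1168.831ms=3/2b
9) 8961.039ms=23/2b +389.61ms=1/2b
Σ=12b of 12 (77bpm 4/4) — PASS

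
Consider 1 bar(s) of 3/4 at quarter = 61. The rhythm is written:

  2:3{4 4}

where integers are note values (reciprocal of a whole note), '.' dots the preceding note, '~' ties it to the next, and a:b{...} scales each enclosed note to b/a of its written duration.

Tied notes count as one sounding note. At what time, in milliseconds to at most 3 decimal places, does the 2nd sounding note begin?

note 2 onset = 3/2b = 1475.41ms

1. 0.0ms @ 0 + 1475.41ms (3/2)
2. 1475.41ms @ 3/2 + 1475.41ms (3/2)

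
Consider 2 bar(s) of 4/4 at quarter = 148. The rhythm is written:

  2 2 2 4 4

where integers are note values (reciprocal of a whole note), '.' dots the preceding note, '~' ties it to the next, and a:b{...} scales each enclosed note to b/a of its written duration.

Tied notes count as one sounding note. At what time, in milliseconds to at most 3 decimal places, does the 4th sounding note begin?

1. 0.0ms @ 0 + 810.811ms (2)
2. 810.811ms @ 2 + 810.811ms (2)
3. 1621.622ms @ 4 + 810.811ms (2)
4. 2432.432ms @ 6 + 405.405ms (1)
5. 2837.838ms @ 7 + 405.405ms (1)

note 4 onset = 6b = 2432.432ms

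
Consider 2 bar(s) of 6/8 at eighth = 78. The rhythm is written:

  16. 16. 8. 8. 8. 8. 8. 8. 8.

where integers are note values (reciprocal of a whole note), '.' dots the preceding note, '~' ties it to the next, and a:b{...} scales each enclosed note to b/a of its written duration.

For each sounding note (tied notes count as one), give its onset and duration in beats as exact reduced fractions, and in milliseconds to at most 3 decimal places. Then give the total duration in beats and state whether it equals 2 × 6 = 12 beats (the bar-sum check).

1) 0.0ms=0b +576.923ms=3/4b
2) 576.923ms=3/4b +576.923ms=3/4b
3) 1153.846ms=3/2b +1153.846ms=3/2b
4) 2307.692ms=3b +1153.846ms=3/2b
5) 3461.538ms=9/2b +1153.846ms=3/2b
6) 4615.385ms=6b +1153.846ms=3/2b
7) 5769.231ms=15/2b +1153.846ms=3/2b
8) 6923.077ms=9b +1153.846ms=3/2b
9) 8076.923ms=21/2b +1153.846ms=3/2b
Σ=12b of 12 (78bpm 6/8) — PASS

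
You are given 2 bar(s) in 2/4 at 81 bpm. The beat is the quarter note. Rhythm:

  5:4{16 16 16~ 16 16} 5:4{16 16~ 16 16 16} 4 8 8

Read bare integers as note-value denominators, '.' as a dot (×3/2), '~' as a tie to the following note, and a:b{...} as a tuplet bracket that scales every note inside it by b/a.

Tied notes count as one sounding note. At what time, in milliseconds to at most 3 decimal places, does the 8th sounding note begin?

note 8 onset = 9/5b = 1333.333ms

1. 0.0ms @ 0 + 148.148ms (1/5)
2. 148.148ms @ 1/5 + 148.148ms (1/5)
3. 296.296ms @ 2/5 + 296.296ms (2/5)
4. 592.593ms @ 4/5 + 148.148ms (1/5)
5. 740.741ms @ 1 + 148.148ms (1/5)
6. 888.889ms @ 6/5 + 296.296ms (2/5)
7. 1185.185ms @ 8/5 + 148.148ms (1/5)
8. 1333.333ms @ 9/5 + 148.148ms (1/5)
9. 1481.481ms @ 2 + 740.741ms (1)
10. 2222.222ms @ 3 + 370.37ms (1/2)
11. 2592.593ms @ 7/2 + 370.37ms (1/2)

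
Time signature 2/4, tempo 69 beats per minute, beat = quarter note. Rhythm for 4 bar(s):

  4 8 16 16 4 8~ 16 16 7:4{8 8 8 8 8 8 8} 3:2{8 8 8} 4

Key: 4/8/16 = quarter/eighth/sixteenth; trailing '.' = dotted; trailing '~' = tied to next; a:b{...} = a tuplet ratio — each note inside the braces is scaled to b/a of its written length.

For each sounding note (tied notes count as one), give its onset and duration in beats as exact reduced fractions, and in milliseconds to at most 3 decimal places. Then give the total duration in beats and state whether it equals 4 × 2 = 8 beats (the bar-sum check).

1) 0.0ms=0b +869.565ms=1b
2) 869.565ms=1b +434.783ms=1/2b
3) 1304.348ms=3/2b +217.391ms=1/4b
4) 1521.739ms=7/4b +217.391ms=1/4b
5) 1739.13ms=2b +869.565ms=1b
6) 2608.696ms=3b +652.174ms=3/4b
7) 3260.87ms=15/4b +217.391ms=1/4b
8) 3478.261ms=4b +248.447ms=2/7b
9) 3726.708ms=30/7b +248.447ms=2/7b
10) 3975.155ms=32/7b +248.447ms=2/7b
11) 4223.602ms=34/7b +248.447ms=2/7b
12) 4472.05ms=36/7b +248.447ms=2/7b
13) 4720.497ms=38/7b +248.447ms=2/7b
14) 4968.944ms=40/7b +248.447ms=2/7b
15) 5217.391ms=6b +289.855ms=1/3b
16) 5507.246ms=19/3b +289.855ms=1/3b
17) 5797.101ms=20/3b +289.855ms=1/3b
18) 6086.957ms=7b +869.565ms=1b
Σ=8b of 8 (69bpm 2/4) — PASS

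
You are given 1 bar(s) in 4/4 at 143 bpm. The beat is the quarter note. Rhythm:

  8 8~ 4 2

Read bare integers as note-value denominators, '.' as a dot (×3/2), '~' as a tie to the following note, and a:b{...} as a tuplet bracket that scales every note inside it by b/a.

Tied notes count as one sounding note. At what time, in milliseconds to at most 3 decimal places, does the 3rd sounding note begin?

note 3 onset = 2b = 839.161ms

1. 0.0ms @ 0 + 209.79ms (1/2)
2. 209.79ms @ 1/2 + 629.371ms (3/2)
3. 839.161ms @ 2 + 839.161ms (2)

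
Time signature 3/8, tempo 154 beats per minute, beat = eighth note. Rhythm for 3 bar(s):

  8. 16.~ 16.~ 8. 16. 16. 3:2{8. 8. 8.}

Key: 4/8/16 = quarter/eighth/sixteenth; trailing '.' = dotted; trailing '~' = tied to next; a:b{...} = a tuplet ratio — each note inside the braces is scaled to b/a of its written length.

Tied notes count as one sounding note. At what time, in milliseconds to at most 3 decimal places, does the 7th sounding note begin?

1. 0.0ms @ 0 + 584.416ms (3/2)
2. 584.416ms @ 3/2 + 1168.831ms (3)
3. 1753.247ms @ 9/2 + 292.208ms (3/4)
4. 2045.455ms @ 21/4 + 292.208ms (3/4)
5. 2337.662ms @ 6 + 389.61ms (1)
6. 2727.273ms @ 7 + 389.61ms (1)
7. 3116.883ms @ 8 + 389.61ms (1)

note 7 onset = 8b = 3116.883ms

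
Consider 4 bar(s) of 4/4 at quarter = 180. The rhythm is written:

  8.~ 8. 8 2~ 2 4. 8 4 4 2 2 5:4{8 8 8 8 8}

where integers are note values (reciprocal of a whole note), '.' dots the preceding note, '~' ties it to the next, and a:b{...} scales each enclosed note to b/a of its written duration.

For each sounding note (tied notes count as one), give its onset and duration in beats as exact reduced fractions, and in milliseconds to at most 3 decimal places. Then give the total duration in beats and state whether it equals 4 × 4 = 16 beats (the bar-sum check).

1) 0.0ms=0b +500.0ms=3/2b
2) 500.0ms=3/2b +166.667ms=1/2b
3) 666.667ms=2b +1333.333ms=4b
4) 2000.0ms=6b +500.0ms=3/2b
5) 2500.0ms=15/2b +166.667ms=1/2b
6) 2666.667ms=8b +333.333ms=1b
7) 3000.0ms=9b +333.333ms=1b
8) 3333.333ms=10b +666.667ms=2b
9) 4000.0ms=12b +666.667ms=2b
10) 4666.667ms=14b +133.333ms=2/5b
11) 4800.0ms=72/5b +133.333ms=2/5b
12) 4933.333ms=74/5b +133.333ms=2/5b
13) 5066.667ms=76/5b +133.333ms=2/5b
14) 5200.0ms=78/5b +133.333ms=2/5b
Σ=16b of 16 (180bpm 4/4) — PASS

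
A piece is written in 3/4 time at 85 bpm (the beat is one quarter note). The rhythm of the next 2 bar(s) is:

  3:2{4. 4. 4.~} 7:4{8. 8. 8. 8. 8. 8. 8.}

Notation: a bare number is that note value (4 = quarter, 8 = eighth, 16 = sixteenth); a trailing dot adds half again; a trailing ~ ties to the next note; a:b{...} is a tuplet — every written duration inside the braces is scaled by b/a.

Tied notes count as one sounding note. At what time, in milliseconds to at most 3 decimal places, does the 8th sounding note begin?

1. 0.0ms @ 0 + 705.882ms (1)
2. 705.882ms @ 1 + 705.882ms (1)
3. 1411.765ms @ 2 + 1008.403ms (10/7)
4. 2420.168ms @ 24/7 + 302.521ms (3/7)
5. 2722.689ms @ 27/7 + 302.521ms (3/7)
6. 3025.21ms @ 30/7 + 302.521ms (3/7)
7. 3327.731ms @ 33/7 + 302.521ms (3/7)
8. 3630.252ms @ 36/7 + 302.521ms (3/7)
9. 3932.773ms @ 39/7 + 302.521ms (3/7)

note 8 onset = 36/7b = 3630.252ms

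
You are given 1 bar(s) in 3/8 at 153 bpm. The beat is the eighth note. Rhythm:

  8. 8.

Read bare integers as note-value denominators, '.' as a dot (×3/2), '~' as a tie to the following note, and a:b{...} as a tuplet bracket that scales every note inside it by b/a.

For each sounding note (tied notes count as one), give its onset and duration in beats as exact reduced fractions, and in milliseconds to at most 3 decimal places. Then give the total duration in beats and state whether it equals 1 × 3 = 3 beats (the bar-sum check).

1) 0.0ms=0b +588.235ms=3/2b
2) 588.235ms=3/2b +588.235ms=3/2b
Σ=3b of 3 (153bpm 3/8) — PASS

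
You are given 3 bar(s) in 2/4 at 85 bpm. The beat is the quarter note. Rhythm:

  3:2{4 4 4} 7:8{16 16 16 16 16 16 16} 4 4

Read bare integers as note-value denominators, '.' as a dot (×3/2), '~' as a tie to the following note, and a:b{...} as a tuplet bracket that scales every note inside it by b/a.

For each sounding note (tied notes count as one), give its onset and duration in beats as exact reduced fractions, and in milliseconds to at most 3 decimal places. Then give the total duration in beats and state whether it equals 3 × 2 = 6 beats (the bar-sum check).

1) 0.0ms=0b +470.588ms=2/3b
2) 470.588ms=2/3b +470.588ms=2/3b
3) 941.176ms=4/3b +470.588ms=2/3b
4) 1411.765ms=2b +201.681ms=2/7b
5) 1613.445ms=16/7b +201.681ms=2/7b
6) 1815.126ms=18/7b +201.681ms=2/7b
7) 2016.807ms=20/7b +201.681ms=2/7b
8) 2218.487ms=22/7b +201.681ms=2/7b
9) 2420.168ms=24/7b +201.681ms=2/7b
10) 2621.849ms=26/7b +201.681ms=2/7b
11) 2823.529ms=4b +705.882ms=1b
12) 3529.412ms=5b +705.882ms=1b
Σ=6b of 6 (85bpm 2/4) — PASS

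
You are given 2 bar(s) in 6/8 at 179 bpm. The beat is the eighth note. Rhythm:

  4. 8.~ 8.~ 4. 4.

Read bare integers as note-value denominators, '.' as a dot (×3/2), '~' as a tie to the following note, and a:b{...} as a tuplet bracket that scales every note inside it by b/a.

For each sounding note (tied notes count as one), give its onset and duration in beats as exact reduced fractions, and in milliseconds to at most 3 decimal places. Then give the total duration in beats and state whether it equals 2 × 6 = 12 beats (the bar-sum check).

1) 0.0ms=0b +1005.587ms=3b
2) 1005.587ms=3b +2011.173ms=6b
3) 3016.76ms=9b +1005.587ms=3b
Σ=12b of 12 (179bpm 6/8) — PASS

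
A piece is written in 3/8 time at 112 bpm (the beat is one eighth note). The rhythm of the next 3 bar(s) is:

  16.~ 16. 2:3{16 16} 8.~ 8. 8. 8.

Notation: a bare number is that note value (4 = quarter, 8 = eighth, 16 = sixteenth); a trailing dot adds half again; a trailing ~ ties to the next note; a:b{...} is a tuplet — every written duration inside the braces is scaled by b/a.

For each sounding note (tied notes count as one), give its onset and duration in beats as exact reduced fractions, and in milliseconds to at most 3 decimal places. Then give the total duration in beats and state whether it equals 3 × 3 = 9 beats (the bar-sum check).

1) 0.0ms=0b +803.571ms=3/2b
2) 803.571ms=3/2b +401.786ms=3/4b
3) 1205.357ms=9/4b +401.786ms=3/4b
4) 1607.143ms=3b +1607.143ms=3b
5) 3214.286ms=6b +803.571ms=3/2b
6) 4017.857ms=15/2b +803.571ms=3/2b
Σ=9b of 9 (112bpm 3/8) — PASS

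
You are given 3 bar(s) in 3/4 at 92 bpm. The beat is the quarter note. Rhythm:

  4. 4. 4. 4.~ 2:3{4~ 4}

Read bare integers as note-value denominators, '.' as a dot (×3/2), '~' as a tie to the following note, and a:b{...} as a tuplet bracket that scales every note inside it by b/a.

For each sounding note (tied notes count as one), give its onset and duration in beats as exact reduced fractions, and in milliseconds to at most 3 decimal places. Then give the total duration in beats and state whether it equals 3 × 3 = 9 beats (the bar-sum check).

1) 0.0ms=0b +978.261ms=3/2b
2) 978.261ms=3/2b +978.261ms=3/2b
3) 1956.522ms=3b +978.261ms=3/2b
4) 2934.783ms=9/2b +2934.783ms=9/2b
Σ=9b of 9 (92bpm 3/4) — PASS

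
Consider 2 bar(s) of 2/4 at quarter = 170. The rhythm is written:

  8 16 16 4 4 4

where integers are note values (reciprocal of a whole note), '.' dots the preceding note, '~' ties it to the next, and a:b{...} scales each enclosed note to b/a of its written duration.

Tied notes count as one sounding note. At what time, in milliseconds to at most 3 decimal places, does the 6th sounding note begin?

1. 0.0ms @ 0 + 176.471ms (1/2)
2. 176.471ms @ 1/2 + 88.235ms (1/4)
3. 264.706ms @ 3/4 + 88.235ms (1/4)
4. 352.941ms @ 1 + 352.941ms (1)
5. 705.882ms @ 2 + 352.941ms (1)
6. 1058.824ms @ 3 + 352.941ms (1)

note 6 onset = 3b = 1058.824ms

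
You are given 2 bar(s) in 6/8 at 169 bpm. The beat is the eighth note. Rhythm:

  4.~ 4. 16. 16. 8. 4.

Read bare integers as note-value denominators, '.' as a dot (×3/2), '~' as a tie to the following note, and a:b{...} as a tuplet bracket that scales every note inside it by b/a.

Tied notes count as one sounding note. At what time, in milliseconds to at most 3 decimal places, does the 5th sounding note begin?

note 5 onset = 9b = 3195.266ms

1. 0.0ms @ 0 + 2130.178ms (6)
2. 2130.178ms @ 6 + 266.272ms (3/4)
3. 2396.45ms @ 27/4 + 266.272ms (3/4)
4. 2662.722ms @ 15/2 + 532.544ms (3/2)
5. 3195.266ms @ 9 + 1065.089ms (3)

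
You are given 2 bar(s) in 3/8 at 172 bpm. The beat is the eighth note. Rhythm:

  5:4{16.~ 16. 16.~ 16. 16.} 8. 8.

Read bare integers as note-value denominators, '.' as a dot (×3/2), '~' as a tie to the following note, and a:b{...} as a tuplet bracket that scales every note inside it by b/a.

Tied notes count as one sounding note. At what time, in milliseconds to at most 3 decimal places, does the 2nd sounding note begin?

1. 0.0ms @ 0 + 418.605ms (6/5)
2. 418.605ms @ 6/5 + 418.605ms (6/5)
3. 837.209ms @ 12/5 + 209.302ms (3/5)
4. 1046.512ms @ 3 + 523.256ms (3/2)
5. 1569.767ms @ 9/2 + 523.256ms (3/2)

note 2 onset = 6/5b = 418.605ms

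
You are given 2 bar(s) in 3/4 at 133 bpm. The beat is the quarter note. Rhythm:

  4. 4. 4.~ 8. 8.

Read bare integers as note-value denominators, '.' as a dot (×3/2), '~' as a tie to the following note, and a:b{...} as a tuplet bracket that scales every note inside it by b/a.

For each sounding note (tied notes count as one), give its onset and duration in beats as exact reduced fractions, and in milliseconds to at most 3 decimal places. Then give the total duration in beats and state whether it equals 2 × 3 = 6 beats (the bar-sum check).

1) 0.0ms=0b +676.692ms=3/2b
2) 676.692ms=3/2b +676.692ms=3/2b
3) 1353.383ms=3b +1015.038ms=9/4b
4) 2368.421ms=21/4b +338.346ms=3/4b
Σ=6b of 6 (133bpm 3/4) — PASS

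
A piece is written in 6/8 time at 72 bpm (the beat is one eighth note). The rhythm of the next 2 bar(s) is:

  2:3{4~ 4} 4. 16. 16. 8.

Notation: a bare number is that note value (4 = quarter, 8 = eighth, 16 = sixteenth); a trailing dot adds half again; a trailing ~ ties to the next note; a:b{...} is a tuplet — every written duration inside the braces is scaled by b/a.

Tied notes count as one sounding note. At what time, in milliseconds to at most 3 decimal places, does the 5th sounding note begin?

note 5 onset = 21/2b = 8750.0ms

1. 0.0ms @ 0 + 5000.0ms (6)
2. 5000.0ms @ 6 + 2500.0ms (3)
3. 7500.0ms @ 9 + 625.0ms (3/4)
4. 8125.0ms @ 39/4 + 625.0ms (3/4)
5. 8750.0ms @ 21/2 + 1250.0ms (3/2)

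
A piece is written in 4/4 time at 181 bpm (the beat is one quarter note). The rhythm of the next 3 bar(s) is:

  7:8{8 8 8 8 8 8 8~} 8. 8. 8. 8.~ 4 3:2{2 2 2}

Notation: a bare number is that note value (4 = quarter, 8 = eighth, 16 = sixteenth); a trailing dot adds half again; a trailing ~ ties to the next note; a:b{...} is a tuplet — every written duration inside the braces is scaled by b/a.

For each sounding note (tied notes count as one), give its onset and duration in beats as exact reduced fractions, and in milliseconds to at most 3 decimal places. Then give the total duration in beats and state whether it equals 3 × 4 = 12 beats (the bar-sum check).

1) 0.0ms=0b +189.424ms=4/7b
2) 189.424ms=4/7b +189.424ms=4/7b
3) 378.848ms=8/7b +189.424ms=4/7b
4) 568.272ms=12/7b +189.424ms=4/7b
5) 757.695ms=16/7b +189.424ms=4/7b
6) 947.119ms=20/7b +189.424ms=4/7b
7) 1136.543ms=24/7b +438.043ms=37/28b
8) 1574.586ms=19/4b +248.619ms=3/4b
9) 1823.204ms=11/2b +248.619ms=3/4b
10) 2071.823ms=25/4b +580.11ms=7/4b
11) 2651.934ms=8b +441.989ms=4/3b
12) 3093.923ms=28/3b +441.989ms=4/3b
13) 3535.912ms=32/3b +441.989ms=4/3b
Σ=12b of 12 (181bpm 4/4) — PASS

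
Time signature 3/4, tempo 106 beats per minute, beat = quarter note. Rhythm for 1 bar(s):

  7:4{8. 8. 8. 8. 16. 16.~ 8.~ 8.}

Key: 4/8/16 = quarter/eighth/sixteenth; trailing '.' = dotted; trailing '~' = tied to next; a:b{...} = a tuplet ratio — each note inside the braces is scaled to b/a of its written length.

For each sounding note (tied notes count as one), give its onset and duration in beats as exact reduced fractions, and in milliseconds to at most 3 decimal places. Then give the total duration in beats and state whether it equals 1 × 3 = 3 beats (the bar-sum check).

1) 0.0ms=0b +242.588ms=3/7b
2) 242.588ms=3/7b +242.588ms=3/7b
3) 485.175ms=6/7b +242.588ms=3/7b
4) 727.763ms=9/7b +242.588ms=3/7b
5) 970.35ms=12/7b +121.294ms=3/14b
6) 1091.644ms=27/14b +606.469ms=15/14b
Σ=3b of 3 (106bpm 3/4) — PASS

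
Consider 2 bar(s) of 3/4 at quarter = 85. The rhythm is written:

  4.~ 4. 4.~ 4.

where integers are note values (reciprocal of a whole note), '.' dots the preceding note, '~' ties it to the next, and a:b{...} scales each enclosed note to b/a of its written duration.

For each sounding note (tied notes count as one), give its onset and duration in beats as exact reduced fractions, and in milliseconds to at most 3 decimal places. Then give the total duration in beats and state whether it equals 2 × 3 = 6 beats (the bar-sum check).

1) 0.0ms=0b +2117.647ms=3b
2) 2117.647ms=3b +2117.647ms=3b
Σ=6b of 6 (85bpm 3/4) — PASS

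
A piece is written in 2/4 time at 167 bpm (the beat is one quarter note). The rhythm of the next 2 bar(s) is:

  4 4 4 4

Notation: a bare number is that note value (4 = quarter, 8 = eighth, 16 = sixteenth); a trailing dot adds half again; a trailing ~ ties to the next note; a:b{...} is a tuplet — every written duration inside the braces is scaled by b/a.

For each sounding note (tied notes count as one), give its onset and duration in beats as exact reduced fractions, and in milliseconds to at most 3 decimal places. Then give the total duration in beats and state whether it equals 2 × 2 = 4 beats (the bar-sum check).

1) 0.0ms=0b +359.281ms=1b
2) 359.281ms=1b +359.281ms=1b
3) 718.563ms=2b +359.281ms=1b
4) 1077.844ms=3b +359.281ms=1b
Σ=4b of 4 (167bpm 2/4) — PASS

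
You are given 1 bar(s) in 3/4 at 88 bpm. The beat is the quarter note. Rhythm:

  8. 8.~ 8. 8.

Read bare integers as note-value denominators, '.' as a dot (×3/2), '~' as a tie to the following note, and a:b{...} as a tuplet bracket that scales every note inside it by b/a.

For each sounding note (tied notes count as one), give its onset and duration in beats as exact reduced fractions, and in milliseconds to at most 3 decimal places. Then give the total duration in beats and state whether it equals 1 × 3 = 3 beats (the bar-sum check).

1) 0.0ms=0b +511.364ms=3/4b
2) 511.364ms=3/4b +1022.727ms=3/2b
3) 1534.091ms=9/4b +511.364ms=3/4b
Σ=3b of 3 (88bpm 3/4) — PASS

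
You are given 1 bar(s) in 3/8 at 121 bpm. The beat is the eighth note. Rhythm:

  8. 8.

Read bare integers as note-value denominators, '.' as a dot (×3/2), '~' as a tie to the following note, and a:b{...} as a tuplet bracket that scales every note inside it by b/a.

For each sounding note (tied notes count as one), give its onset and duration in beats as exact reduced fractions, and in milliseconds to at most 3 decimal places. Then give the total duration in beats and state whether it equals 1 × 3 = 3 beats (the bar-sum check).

1) 0.0ms=0b +743.802ms=3/2b
2) 743.802ms=3/2b +743.802ms=3/2b
Σ=3b of 3 (121bpm 3/8) — PASS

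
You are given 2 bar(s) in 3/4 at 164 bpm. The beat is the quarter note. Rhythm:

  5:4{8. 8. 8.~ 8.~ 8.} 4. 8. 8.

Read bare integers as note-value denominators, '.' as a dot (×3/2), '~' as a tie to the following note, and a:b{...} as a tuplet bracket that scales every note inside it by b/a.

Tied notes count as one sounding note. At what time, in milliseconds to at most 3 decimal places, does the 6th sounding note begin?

note 6 onset = 21/4b = 1920.732ms

1. 0.0ms @ 0 + 219.512ms (3/5)
2. 219.512ms @ 3/5 + 219.512ms (3/5)
3. 439.024ms @ 6/5 + 658.537ms (9/5)
4. 1097.561ms @ 3 + 548.78ms (3/2)
5. 1646.341ms @ 9/2 + 274.39ms (3/4)
6. 1920.732ms @ 21/4 + 274.39ms (3/4)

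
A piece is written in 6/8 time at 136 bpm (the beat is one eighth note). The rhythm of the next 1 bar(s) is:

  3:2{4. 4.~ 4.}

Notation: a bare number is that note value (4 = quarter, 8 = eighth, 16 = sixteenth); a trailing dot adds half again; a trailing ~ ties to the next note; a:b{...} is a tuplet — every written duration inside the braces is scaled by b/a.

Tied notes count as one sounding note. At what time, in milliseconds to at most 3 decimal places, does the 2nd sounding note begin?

1. 0.0ms @ 0 + 882.353ms (2)
2. 882.353ms @ 2 + 1764.706ms (4)

note 2 onset = 2b = 882.353ms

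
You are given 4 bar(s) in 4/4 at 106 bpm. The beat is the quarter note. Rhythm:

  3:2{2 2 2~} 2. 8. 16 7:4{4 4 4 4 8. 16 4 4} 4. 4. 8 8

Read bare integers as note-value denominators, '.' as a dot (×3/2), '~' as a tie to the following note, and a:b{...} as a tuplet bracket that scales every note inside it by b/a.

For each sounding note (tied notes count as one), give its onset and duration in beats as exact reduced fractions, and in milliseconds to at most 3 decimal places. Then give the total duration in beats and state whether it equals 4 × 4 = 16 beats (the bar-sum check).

1) 0.0ms=0b +754.717ms=4/3b
2) 754.717ms=4/3b +754.717ms=4/3b
3) 1509.434ms=8/3b +2452.83ms=13/3b
4) 3962.264ms=7b +424.528ms=3/4b
5) 4386.792ms=31/4b +141.509ms=1/4b
6) 4528.302ms=8b +323.45ms=4/7b
7) 4851.752ms=60/7b +323.45ms=4/7b
8) 5175.202ms=64/7b +323.45ms=4/7b
9) 5498.652ms=68/7b +323.45ms=4/7b
10) 5822.102ms=72/7b +242.588ms=3/7b
11) 6064.69ms=75/7b +80.863ms=1/7b
12) 6145.553ms=76/7b +323.45ms=4/7b
13) 6469.003ms=80/7b +323.45ms=4/7b
14) 6792.453ms=12b +849.057ms=3/2b
15) 7641.509ms=27/2b +849.057ms=3/2b
16) 8490.566ms=15b +283.019ms=1/2b
17) 8773.585ms=31/2b +283.019ms=1/2b
Σ=16b of 16 (106bpm 4/4) — PASS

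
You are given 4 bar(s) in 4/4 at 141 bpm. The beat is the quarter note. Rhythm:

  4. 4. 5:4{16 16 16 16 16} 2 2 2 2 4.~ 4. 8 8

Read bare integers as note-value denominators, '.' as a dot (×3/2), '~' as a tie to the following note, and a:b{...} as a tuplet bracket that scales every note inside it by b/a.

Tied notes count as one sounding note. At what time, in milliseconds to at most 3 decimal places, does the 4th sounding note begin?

note 4 onset = 16/5b = 1361.702ms

1. 0.0ms @ 0 + 638.298ms (3/2)
2. 638.298ms @ 3/2 + 638.298ms (3/2)
3. 1276.596ms @ 3 + 85.106ms (1/5)
4. 1361.702ms @ 16/5 + 85.106ms (1/5)
5. 1446.809ms @ 17/5 + 85.106ms (1/5)
6. 1531.915ms @ 18/5 + 85.106ms (1/5)
7. 1617.021ms @ 19/5 + 85.106ms (1/5)
8. 1702.128ms @ 4 + 851.064ms (2)
9. 2553.191ms @ 6 + 851.064ms (2)
10. 3404.255ms @ 8 + 851.064ms (2)
11. 4255.319ms @ 10 + 851.064ms (2)
12. 5106.383ms @ 12 + 1276.596ms (3)
13. 6382.979ms @ 15 + 212.766ms (1/2)
14. 6595.745ms @ 31/2 + 212.766ms (1/2)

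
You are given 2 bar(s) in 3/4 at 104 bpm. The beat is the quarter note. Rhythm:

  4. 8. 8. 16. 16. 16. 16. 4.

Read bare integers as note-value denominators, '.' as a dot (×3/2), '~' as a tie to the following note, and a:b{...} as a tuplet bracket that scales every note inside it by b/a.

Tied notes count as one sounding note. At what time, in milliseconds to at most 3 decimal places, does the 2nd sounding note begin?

note 2 onset = 3/2b = 865.385ms

1. 0.0ms @ 0 + 865.385ms (3/2)
2. 865.385ms @ 3/2 + 432.692ms (3/4)
3. 1298.077ms @ 9/4 + 432.692ms (3/4)
4. 1730.769ms @ 3 + 216.346ms (3/8)
5. 1947.115ms @ 27/8 + 216.346ms (3/8)
6. 2163.462ms @ 15/4 + 216.346ms (3/8)
7. 2379.808ms @ 33/8 + 216.346ms (3/8)
8. 2596.154ms @ 9/2 + 865.385ms (3/2)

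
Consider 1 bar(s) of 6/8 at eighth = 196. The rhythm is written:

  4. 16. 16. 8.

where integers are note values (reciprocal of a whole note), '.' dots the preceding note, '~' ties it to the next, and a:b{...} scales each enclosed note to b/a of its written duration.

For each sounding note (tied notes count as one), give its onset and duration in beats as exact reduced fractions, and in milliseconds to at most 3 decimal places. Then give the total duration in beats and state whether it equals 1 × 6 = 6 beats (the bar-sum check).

1) 0.0ms=0b +918.367ms=3b
2) 918.367ms=3b +229.592ms=3/4b
3) 1147.959ms=15/4b +229.592ms=3/4b
4) 1377.551ms=9/2b +459.184ms=3/2b
Σ=6b of 6 (196bpm 6/8) — PASS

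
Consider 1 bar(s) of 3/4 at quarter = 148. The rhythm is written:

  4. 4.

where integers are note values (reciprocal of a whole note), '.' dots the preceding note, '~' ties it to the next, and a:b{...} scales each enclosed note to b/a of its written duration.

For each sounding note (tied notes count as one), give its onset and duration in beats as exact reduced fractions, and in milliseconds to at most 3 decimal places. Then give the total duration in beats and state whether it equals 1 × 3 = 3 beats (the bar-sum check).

1) 0.0ms=0b +608.108ms=3/2b
2) 608.108ms=3/2b +608.108ms=3/2b
Σ=3b of 3 (148bpm 3/4) — PASS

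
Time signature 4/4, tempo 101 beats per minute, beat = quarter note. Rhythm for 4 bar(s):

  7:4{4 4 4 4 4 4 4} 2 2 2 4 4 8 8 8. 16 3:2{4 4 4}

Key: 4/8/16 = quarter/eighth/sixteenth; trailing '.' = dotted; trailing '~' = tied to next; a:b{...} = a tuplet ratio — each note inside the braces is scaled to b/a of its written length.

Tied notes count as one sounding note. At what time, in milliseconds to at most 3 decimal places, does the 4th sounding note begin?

1. 0.0ms @ 0 + 339.463ms (4/7)
2. 339.463ms @ 4/7 + 339.463ms (4/7)
3. 678.925ms @ 8/7 + 339.463ms (4/7)
4. 1018.388ms @ 12/7 + 339.463ms (4/7)
5. 1357.85ms @ 16/7 + 339.463ms (4/7)
6. 1697.313ms @ 20/7 + 339.463ms (4/7)
7. 2036.775ms @ 24/7 + 339.463ms (4/7)
8. 2376.238ms @ 4 + 1188.119ms (2)
9. 3564.356ms @ 6 + 1188.119ms (2)
10. 4752.475ms @ 8 + 1188.119ms (2)
11. 5940.594ms @ 10 + 594.059ms (1)
12. 6534.653ms @ 11 + 594.059ms (1)
13. 7128.713ms @ 12 + 297.03ms (1/2)
14. 7425.743ms @ 25/2 + 297.03ms (1/2)
15. 7722.772ms @ 13 + 445.545ms (3/4)
16. 8168.317ms @ 55/4 + 148.515ms (1/4)
17. 8316.832ms @ 14 + 396.04ms (2/3)
18. 8712.871ms @ 44/3 + 396.04ms (2/3)
19. 9108.911ms @ 46/3 + 396.04ms (2/3)

note 4 onset = 12/7b = 1018.388ms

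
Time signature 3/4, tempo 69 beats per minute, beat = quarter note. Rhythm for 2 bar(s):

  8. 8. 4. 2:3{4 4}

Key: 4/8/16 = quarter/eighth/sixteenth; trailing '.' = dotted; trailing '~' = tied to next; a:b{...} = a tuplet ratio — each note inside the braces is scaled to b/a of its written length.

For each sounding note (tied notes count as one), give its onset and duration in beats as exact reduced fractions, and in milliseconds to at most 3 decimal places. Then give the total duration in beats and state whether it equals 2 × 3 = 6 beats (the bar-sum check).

1) 0.0ms=0b +652.174ms=3/4b
2) 652.174ms=3/4b +652.174ms=3/4b
3) 1304.348ms=3/2b +1304.348ms=3/2b
4) 2608.696ms=3b +1304.348ms=3/2b
5) 3913.043ms=9/2b +1304.348ms=3/2b
Σ=6b of 6 (69bpm 3/4) — PASS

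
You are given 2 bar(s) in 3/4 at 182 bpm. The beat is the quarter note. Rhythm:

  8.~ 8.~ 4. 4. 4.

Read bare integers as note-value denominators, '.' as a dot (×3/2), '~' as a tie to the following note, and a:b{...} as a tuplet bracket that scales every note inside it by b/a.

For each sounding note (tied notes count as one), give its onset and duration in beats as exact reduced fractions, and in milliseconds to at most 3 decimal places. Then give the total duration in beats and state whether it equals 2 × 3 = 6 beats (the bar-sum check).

1) 0.0ms=0b +989.011ms=3b
2) 989.011ms=3b +494.505ms=3/2b
3) 1483.516ms=9/2b +494.505ms=3/2b
Σ=6b of 6 (182bpm 3/4) — PASS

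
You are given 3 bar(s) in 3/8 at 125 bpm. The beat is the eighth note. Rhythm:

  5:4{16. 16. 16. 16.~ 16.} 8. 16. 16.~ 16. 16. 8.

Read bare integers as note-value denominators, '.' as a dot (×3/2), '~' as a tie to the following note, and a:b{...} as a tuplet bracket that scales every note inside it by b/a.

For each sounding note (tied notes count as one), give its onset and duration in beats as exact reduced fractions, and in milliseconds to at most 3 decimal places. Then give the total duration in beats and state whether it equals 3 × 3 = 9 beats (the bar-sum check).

1) 0.0ms=0b +288.0ms=3/5b
2) 288.0ms=3/5b +288.0ms=3/5b
3) 576.0ms=6/5b +288.0ms=3/5b
4) 864.0ms=9/5b +576.0ms=6/5b
5) 1440.0ms=3b +720.0ms=3/2b
6) 2160.0ms=9/2b +360.0ms=3/4b
7) 2520.0ms=21/4b +720.0ms=3/2b
8) 3240.0ms=27/4b +360.0ms=3/4b
9) 3600.0ms=15/2b +720.0ms=3/2b
Σ=9b of 9 (125bpm 3/8) — PASS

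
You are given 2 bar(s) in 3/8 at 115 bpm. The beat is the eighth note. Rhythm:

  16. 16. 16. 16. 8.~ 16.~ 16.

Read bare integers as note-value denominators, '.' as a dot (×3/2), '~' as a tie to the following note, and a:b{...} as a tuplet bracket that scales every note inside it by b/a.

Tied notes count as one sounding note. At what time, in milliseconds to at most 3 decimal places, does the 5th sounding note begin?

1. 0.0ms @ 0 + 391.304ms (3/4)
2. 391.304ms @ 3/4 + 391.304ms (3/4)
3. 782.609ms @ 3/2 + 391.304ms (3/4)
4. 1173.913ms @ 9/4 + 391.304ms (3/4)
5. 1565.217ms @ 3 + 1565.217ms (3)

note 5 onset = 3b = 1565.217ms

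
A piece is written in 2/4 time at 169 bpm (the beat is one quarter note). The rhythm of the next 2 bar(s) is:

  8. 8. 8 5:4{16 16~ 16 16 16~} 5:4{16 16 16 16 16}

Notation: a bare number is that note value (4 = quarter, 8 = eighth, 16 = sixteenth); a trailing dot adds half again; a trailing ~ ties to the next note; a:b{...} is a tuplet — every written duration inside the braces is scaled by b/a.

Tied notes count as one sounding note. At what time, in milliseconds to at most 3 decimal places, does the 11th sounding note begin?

note 11 onset = 19/5b = 1349.112ms

1. 0.0ms @ 0 + 266.272ms (3/4)
2. 266.272ms @ 3/4 + 266.272ms (3/4)
3. 532.544ms @ 3/2 + 177.515ms (1/2)
4. 710.059ms @ 2 + 71.006ms (1/5)
5. 781.065ms @ 11/5 + 142.012ms (2/5)
6. 923.077ms @ 13/5 + 71.006ms (1/5)
7. 994.083ms @ 14/5 + 142.012ms (2/5)
8. 1136.095ms @ 16/5 + 71.006ms (1/5)
9. 1207.101ms @ 17/5 + 71.006ms (1/5)
10. 1278.107ms @ 18/5 + 71.006ms (1/5)
11. 1349.112ms @ 19/5 + 71.006ms (1/5)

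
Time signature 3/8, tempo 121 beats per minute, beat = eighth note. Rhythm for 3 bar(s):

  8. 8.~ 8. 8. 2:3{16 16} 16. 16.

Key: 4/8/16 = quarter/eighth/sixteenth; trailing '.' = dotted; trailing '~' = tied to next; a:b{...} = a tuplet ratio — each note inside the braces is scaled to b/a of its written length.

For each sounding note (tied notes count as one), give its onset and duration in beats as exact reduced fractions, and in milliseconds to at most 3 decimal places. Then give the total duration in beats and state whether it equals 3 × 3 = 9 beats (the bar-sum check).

1) 0.0ms=0b +743.802ms=3/2b
2) 743.802ms=3/2b +1487.603ms=3b
3) 2231.405ms=9/2b +743.802ms=3/2b
4) 2975.207ms=6b +371.901ms=3/4b
5) 3347.107ms=27/4b +371.901ms=3/4b
6) 3719.008ms=15/2b +371.901ms=3/4b
7) 4090.909ms=33/4b +371.901ms=3/4b
Σ=9b of 9 (121bpm 3/8) — PASS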